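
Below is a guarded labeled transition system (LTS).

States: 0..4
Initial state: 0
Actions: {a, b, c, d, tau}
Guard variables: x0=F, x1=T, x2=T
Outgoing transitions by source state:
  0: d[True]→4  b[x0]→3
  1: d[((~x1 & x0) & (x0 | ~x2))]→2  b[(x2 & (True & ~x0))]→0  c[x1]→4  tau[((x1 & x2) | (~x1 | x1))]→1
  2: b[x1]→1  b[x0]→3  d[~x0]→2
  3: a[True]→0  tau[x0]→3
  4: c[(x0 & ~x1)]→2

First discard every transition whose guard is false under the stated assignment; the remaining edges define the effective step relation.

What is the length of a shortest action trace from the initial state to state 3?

Answer: UNREACHABLE

Analysis:
Layered search for 3:
  depth 0: {0}
  depth 1: {4}
3 never appears.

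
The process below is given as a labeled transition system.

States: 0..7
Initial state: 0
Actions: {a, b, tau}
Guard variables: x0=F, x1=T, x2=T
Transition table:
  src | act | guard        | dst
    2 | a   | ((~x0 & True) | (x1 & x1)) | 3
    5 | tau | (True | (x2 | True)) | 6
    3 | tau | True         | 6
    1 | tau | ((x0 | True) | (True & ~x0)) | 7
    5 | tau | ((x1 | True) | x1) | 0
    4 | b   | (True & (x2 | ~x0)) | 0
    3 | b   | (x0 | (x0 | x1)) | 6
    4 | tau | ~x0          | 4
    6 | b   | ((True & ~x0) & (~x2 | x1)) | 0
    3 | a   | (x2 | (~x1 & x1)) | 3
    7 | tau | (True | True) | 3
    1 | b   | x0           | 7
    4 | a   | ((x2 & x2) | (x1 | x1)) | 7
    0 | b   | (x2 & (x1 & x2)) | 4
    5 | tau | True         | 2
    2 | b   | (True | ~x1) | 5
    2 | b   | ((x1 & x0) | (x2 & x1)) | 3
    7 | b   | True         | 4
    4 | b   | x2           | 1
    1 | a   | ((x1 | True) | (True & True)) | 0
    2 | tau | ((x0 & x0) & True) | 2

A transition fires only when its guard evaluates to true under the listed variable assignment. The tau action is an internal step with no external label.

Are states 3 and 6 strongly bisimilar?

Answer: NOT BISIMILAR

Analysis:
Bisimulation quotient by refinement:
  P[0] = {{0,1,2,3,4,5,6,7}}
  P[1] = {{0,6},{1},{2},{3,4},{5},{7}}
  P[2] = {{0},{1},{2},{3},{4},{5},{6},{7}}
8 equivalence class(es) (converged in 3)
3∈{3}, 6∈{6}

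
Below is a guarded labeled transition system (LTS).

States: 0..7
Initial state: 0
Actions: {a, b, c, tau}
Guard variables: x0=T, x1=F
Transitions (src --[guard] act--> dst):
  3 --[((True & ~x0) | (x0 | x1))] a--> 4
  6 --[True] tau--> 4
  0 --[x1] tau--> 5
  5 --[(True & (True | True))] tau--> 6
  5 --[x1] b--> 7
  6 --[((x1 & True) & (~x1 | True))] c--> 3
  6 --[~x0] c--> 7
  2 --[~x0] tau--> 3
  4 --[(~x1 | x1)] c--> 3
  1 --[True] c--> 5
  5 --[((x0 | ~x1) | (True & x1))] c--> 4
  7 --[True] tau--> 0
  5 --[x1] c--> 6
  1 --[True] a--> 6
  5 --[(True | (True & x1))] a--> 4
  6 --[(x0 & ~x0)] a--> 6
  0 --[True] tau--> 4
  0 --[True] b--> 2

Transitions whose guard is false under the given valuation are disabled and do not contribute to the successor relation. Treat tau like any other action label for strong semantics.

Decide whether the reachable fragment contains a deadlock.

Answer: DEADLOCK at state 2

Working:
Reachable = {0,2,3,4}
  0: b→2  tau→4  [2 out]
  2: ∅  [no exit]
  3: a→4  [1 out]
  4: c→3  [1 out]
witness 2: b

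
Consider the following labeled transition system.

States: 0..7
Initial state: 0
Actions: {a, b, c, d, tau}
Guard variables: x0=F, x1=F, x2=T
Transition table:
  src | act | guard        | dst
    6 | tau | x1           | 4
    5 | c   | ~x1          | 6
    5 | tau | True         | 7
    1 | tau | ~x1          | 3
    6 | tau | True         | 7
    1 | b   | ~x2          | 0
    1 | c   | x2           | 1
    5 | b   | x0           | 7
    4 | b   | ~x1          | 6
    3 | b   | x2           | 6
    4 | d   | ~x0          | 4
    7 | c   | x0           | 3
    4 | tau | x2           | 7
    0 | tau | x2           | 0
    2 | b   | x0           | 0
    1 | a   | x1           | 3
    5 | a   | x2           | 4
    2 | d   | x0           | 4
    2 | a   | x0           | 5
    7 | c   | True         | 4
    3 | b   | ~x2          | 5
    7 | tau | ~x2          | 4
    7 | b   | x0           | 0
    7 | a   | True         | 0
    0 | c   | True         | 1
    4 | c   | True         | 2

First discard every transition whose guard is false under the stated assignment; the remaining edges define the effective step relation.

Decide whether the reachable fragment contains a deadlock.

R = {0,1,2,3,4,6,7}
  0: c→1  tau→0  [2 out]
  1: c→1  tau→3  [2 out]
  2: ∅  [STUCK]
  3: b→6  [1 out]
  4: b→6  c→2  d→4  tau→7  [4 out]
  6: tau→7  [1 out]
  7: a→0  c→4  [2 out]
witness 2: c·tau·b·tau·c·c

Answer: DEADLOCK at state 2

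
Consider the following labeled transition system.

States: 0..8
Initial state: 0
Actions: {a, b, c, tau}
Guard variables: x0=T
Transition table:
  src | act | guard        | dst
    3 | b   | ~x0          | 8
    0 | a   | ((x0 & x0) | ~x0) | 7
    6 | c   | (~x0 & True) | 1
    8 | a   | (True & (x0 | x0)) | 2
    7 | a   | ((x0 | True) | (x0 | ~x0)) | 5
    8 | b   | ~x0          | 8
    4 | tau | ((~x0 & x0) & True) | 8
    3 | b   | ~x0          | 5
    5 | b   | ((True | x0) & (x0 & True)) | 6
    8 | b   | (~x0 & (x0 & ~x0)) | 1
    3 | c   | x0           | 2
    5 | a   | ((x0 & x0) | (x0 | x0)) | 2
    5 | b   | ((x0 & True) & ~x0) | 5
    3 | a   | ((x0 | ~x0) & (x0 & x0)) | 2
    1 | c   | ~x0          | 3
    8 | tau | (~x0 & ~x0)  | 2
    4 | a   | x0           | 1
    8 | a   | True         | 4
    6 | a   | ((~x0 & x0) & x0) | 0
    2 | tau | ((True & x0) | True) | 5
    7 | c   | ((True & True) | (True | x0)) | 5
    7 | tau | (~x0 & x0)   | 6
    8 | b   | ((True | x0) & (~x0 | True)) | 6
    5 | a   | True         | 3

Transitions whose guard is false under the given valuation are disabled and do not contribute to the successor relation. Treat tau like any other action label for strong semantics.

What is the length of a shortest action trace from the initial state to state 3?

Layered search for 3:
  Layer 0: {0}
  Layer 1: {7}
  Layer 2: {5}
  Layer 3: {2,3,6}
depth(3)=3, e.g. a·a·a

Answer: 3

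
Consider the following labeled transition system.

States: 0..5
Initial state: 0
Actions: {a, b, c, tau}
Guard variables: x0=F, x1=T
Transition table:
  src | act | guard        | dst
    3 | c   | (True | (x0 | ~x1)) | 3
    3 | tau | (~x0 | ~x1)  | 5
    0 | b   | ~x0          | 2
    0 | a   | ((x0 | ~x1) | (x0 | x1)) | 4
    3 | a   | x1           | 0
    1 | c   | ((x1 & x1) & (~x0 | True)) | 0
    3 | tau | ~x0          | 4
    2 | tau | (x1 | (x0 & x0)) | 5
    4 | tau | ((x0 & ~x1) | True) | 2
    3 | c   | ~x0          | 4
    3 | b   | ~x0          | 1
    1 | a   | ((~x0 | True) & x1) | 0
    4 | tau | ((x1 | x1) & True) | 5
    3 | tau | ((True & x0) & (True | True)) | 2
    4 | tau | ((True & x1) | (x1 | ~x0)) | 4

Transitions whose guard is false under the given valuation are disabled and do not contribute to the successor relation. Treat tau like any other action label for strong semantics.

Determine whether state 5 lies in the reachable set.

Answer: REACHABLE

Trace:
After dropping false guards: 14 live edges.
L0 = {0}
L1 = {2,4}  now seen {0,2,4}
L2 = {5}  now seen {0,2,4,5}
Reachable = {0,2,4,5}
witness 5: b·tau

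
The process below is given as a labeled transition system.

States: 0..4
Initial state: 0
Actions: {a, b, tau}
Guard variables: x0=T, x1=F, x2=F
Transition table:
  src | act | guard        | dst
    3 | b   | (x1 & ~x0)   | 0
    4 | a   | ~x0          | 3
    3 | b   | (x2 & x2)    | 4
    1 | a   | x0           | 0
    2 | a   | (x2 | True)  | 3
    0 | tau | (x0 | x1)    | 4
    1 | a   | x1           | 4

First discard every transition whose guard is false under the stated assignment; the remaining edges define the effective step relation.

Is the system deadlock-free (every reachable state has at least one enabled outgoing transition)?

Reach set: {0,4}
  0: tau→4  [1 exit(s)]
  4: ∅  [STUCK]
Path to 4: tau

Answer: DEADLOCK at state 4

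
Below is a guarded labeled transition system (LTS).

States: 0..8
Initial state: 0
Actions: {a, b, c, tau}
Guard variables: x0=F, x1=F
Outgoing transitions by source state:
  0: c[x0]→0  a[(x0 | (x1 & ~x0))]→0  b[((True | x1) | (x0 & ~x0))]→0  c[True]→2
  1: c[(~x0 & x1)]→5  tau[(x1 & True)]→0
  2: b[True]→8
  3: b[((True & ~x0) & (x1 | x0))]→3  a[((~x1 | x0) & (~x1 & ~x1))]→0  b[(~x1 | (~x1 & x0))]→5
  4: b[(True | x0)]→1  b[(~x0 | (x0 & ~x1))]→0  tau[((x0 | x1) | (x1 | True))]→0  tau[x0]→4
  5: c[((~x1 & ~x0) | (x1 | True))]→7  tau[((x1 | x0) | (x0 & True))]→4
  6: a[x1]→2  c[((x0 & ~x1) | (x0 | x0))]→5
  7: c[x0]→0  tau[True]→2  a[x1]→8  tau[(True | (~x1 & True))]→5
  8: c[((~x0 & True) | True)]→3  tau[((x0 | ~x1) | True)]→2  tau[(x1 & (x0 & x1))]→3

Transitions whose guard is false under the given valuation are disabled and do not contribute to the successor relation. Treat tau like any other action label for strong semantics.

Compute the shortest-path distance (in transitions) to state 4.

Answer: UNREACHABLE

Working:
BFS to 4:
  L0 = {0}
  L1 = {2}
  L2 = {8}
  L3 = {3}
  L4 = {5}
  L5 = {7}
4 never appears.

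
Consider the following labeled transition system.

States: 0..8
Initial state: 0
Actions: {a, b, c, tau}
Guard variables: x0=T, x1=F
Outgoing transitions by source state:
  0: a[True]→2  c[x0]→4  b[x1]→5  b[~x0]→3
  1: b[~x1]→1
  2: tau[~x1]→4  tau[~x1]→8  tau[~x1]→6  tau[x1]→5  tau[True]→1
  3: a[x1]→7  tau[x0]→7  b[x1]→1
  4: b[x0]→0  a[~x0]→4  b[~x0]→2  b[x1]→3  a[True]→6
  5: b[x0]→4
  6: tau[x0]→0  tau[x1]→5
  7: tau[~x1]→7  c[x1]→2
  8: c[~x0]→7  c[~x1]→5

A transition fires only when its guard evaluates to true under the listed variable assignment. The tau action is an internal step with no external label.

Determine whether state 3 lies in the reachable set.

Answer: UNREACHABLE

Trace:
After dropping false guards: 14 live edges.
L0 = {0}
L1 = {2,4}  total {0,2,4}
L2 = {1,6,8}  total {0,1,2,4,6,8}
L3 = {5}  total {0,1,2,4,5,6,8}
Reach set: {0,1,2,4,5,6,8}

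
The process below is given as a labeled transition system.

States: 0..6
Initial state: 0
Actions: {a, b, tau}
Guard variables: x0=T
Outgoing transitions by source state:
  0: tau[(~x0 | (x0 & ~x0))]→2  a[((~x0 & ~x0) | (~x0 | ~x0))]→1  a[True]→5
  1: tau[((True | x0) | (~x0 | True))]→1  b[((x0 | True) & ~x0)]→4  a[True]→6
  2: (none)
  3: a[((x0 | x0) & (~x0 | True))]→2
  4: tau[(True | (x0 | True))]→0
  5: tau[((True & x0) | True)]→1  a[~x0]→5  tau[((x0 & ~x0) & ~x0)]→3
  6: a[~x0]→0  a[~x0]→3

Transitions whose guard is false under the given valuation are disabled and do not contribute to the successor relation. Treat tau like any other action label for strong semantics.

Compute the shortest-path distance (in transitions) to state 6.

Layered search for 6:
  Layer 0: {0}
  Layer 1: {5}
  Layer 2: {1}
  Layer 3: {6}
first hit 6 at d=3 via a·tau·a

Answer: 3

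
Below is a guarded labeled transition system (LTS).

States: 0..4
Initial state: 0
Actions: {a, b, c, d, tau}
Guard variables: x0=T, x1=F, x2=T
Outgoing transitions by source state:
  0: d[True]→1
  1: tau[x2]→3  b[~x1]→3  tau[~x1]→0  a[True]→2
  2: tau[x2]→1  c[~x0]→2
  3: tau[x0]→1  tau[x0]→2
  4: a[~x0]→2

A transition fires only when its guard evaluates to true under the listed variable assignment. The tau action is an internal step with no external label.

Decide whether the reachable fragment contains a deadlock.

R = {0,1,2,3}
  0: d→1  [1 out]
  1: a→2  b→3  tau→0  tau→3  [4 out]
  2: tau→1  [1 out]
  3: tau→1  tau→2  [2 out]

Answer: DEADLOCK-FREE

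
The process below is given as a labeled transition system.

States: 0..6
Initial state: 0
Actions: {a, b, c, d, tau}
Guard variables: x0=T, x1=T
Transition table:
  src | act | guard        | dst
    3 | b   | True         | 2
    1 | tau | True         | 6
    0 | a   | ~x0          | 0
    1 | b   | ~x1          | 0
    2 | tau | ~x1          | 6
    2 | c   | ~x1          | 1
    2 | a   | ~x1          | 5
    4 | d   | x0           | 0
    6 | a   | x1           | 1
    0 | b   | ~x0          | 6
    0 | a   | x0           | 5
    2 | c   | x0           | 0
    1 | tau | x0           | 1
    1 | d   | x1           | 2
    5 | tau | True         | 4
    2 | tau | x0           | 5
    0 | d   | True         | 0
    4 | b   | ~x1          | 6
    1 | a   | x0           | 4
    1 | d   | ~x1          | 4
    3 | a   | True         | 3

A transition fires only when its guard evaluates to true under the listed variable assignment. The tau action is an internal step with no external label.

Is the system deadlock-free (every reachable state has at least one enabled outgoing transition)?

R = {0,4,5}
  0: a→5  d→0  [2 exit(s)]
  4: d→0  [1 exit(s)]
  5: tau→4  [1 exit(s)]

Answer: DEADLOCK-FREE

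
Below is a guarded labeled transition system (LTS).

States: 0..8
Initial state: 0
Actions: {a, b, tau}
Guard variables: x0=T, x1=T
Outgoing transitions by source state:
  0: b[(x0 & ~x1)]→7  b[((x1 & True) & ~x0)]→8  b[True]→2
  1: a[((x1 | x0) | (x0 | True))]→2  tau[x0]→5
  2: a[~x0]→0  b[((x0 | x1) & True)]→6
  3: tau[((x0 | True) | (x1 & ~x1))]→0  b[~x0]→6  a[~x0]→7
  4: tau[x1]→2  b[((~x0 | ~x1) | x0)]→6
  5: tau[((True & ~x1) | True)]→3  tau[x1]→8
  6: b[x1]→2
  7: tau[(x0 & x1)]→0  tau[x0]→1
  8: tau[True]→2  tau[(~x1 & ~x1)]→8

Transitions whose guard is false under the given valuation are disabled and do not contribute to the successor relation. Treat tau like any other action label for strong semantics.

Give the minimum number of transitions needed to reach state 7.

Answer: UNREACHABLE

Analysis:
BFS to 7:
  L0 = {0}
  L1 = {2}
  L2 = {6}
7 never appears.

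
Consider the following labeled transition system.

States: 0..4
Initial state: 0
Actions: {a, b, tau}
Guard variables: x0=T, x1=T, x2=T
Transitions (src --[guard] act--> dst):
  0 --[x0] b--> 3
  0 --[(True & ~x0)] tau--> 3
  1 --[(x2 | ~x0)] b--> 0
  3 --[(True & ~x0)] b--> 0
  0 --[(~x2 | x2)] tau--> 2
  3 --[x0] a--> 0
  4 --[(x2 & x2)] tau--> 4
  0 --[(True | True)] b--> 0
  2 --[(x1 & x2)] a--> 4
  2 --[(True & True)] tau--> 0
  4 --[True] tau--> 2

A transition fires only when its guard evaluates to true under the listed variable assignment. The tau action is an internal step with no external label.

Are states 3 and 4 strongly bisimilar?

Bisimulation quotient by refinement:
  π0 = {{0,1,2,3,4}}
  π1 = {{0},{1},{2},{3},{4}}
5 equivalence class(es) (converged in 2)
class of 3: {3}; class of 4: {4}

Answer: NOT BISIMILAR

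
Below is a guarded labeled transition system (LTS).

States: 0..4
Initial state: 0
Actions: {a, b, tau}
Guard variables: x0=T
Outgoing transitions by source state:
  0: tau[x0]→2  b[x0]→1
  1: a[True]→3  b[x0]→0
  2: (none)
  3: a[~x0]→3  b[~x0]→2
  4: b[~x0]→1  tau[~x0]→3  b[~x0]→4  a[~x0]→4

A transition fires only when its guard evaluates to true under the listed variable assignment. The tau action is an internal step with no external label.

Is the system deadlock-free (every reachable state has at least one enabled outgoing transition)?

Answer: DEADLOCK at state 2

Analysis:
Reachable = {0,1,2,3}
  0: b→1  tau→2  [2 out]
  1: a→3  b→0  [2 out]
  2: ∅  [STUCK]
  3: ∅  [STUCK]
trace reaching 2: tau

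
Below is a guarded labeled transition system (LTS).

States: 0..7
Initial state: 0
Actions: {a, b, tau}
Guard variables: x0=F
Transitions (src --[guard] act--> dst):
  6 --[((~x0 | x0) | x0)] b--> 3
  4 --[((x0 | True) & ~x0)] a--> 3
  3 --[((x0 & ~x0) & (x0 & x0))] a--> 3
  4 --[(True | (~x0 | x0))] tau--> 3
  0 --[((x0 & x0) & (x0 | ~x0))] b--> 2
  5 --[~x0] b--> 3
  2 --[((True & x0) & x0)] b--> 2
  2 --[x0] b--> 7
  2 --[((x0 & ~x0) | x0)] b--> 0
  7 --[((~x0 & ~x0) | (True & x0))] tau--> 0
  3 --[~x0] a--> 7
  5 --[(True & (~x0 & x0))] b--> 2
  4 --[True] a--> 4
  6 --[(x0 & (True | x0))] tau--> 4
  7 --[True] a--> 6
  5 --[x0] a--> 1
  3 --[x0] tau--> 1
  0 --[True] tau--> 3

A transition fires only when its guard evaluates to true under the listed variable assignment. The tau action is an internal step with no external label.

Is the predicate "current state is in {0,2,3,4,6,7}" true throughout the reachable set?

Answer: INVARIANT HOLDS

Analysis:
Safe = {0,2,3,4,6,7}
R = {0,3,6,7}
  0: ✓
  3: ✓
  6: ✓
  7: ✓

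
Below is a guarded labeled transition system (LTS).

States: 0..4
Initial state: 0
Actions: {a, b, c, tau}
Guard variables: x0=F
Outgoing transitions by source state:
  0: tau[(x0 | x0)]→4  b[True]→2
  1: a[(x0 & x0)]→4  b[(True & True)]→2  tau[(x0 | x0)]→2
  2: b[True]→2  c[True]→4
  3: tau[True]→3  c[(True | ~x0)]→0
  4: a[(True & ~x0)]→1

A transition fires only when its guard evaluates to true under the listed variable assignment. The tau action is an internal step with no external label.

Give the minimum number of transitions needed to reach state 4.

BFS to 4:
  L0 = {0}
  L1 = {2}
  L2 = {4}
4 enters at depth 2; path b·c

Answer: 2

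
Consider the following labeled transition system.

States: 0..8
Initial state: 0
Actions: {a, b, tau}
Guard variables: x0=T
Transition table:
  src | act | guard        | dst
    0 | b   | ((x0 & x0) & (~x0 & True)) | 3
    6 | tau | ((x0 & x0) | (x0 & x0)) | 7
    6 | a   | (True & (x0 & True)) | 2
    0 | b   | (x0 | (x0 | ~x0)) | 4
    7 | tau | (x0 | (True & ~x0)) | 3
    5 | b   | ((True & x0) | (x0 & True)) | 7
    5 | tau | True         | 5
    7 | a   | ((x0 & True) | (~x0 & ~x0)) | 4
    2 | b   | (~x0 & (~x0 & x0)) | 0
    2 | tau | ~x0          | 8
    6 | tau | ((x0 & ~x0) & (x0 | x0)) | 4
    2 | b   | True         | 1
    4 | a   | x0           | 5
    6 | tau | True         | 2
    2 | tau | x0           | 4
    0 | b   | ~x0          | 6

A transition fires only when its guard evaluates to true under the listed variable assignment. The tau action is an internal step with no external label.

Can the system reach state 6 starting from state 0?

Answer: UNREACHABLE

Working:
11 transition(s) survive guard evaluation.
L0 = {0}
L1 = {4}  cumulative {0,4}
L2 = {5}  cumulative {0,4,5}
L3 = {7}  cumulative {0,4,5,7}
L4 = {3}  cumulative {0,3,4,5,7}
Reach set: {0,3,4,5,7}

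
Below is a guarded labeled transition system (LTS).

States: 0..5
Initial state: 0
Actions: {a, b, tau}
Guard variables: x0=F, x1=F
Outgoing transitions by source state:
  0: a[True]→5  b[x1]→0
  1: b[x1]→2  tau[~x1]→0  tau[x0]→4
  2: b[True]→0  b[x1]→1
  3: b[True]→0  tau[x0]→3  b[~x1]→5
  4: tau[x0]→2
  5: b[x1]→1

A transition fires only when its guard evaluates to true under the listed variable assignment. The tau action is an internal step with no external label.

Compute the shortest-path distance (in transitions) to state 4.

Answer: UNREACHABLE

Analysis:
BFS to 4:
  L0 = {0}
  L1 = {5}
4 never appears.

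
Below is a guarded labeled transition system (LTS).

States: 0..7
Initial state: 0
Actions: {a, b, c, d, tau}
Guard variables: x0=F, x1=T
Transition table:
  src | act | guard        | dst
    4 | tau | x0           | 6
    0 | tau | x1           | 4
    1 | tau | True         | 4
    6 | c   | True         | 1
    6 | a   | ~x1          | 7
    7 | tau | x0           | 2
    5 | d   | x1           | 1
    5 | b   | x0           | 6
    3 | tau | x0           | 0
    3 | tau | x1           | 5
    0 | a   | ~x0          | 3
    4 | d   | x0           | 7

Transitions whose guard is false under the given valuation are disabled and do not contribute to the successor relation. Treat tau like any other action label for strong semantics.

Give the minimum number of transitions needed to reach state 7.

Answer: UNREACHABLE

Working:
Breadth-first toward 7:
  Layer 0: {0}
  Layer 1: {3,4}
  Layer 2: {5}
  Layer 3: {1}
7 never appears.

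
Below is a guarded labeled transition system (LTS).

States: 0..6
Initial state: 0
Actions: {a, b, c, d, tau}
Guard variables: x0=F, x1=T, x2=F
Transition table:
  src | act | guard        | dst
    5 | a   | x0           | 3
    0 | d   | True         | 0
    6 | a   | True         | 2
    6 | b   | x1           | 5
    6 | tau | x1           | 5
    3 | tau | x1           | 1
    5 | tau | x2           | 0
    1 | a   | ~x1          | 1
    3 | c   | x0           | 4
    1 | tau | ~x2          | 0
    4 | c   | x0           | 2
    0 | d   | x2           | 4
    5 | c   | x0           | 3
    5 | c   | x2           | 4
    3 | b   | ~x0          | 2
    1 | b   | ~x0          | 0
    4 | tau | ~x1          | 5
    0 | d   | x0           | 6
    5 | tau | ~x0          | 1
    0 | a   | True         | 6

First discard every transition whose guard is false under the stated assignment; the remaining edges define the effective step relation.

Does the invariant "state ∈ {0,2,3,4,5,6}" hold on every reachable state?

Answer: INVARIANT VIOLATED at state 1

Trace:
Allowed set {0,2,3,4,5,6}
R = {0,1,2,5,6}
  0: ok
  1: outside
  2: ok
  5: ok
  6: ok
witness against invariant: a·b·tau → 1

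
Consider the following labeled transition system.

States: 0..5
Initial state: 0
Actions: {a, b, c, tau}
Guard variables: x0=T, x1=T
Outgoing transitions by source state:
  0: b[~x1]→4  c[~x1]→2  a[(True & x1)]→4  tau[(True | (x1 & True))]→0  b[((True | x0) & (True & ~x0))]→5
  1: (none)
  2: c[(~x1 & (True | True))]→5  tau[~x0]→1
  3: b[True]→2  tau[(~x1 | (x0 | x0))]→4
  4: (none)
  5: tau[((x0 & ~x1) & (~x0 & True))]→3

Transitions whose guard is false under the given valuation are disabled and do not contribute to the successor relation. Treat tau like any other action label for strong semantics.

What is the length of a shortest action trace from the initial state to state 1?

Answer: UNREACHABLE

Trace:
BFS to 1:
  L0 = {0}
  L1 = {4}
1 never appears.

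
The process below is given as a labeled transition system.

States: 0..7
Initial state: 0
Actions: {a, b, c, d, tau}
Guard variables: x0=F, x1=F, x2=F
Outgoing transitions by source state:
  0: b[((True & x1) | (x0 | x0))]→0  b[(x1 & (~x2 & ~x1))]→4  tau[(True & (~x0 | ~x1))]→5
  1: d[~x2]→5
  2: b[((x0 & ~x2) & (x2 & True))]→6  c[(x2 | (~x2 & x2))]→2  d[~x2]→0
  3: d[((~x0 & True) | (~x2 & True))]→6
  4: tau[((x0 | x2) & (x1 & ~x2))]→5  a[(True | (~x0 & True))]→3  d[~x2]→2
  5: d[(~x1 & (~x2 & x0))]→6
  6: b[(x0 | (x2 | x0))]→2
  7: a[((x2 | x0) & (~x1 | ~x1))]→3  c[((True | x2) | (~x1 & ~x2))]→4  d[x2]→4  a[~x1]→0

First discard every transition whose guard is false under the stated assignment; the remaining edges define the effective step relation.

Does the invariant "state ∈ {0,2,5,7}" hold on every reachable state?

Safe = {0,2,5,7}
Reach set: {0,5}
  0: ✓
  5: ✓

Answer: INVARIANT HOLDS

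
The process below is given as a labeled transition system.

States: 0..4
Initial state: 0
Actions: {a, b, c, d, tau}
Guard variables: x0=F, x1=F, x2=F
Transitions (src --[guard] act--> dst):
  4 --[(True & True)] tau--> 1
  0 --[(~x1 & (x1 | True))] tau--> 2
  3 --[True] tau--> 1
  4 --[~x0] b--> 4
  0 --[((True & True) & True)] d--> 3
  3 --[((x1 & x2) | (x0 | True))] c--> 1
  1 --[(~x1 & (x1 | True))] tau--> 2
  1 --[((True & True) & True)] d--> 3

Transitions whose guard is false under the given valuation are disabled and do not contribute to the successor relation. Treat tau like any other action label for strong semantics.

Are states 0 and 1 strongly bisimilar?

Refine partition for ~:
  round 0: {{0,1,2,3,4}}
  round 1: {{0,1},{2},{3},{4}}
4 equivalence class(es) (converged in 2)
class of 0: {0,1}; class of 1: {0,1}

Answer: BISIMILAR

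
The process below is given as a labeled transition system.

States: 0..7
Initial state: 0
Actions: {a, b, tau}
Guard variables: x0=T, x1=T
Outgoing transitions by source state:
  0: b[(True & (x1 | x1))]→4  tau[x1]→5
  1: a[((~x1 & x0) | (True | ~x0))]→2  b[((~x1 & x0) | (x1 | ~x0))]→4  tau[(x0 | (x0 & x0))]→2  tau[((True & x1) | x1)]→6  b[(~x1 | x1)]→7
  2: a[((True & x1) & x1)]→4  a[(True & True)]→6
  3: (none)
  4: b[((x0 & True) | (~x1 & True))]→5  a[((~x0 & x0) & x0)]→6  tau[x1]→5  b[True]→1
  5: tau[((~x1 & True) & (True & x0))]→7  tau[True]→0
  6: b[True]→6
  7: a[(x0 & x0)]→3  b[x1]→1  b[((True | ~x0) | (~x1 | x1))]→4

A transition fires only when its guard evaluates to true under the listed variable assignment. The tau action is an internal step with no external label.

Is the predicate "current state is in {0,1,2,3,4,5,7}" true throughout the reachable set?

Safe = {0,1,2,3,4,5,7}
Reach set: {0,1,2,3,4,5,6,7}
  0: ok
  1: ok
  2: ok
  3: ok
  4: ok
  5: ok
  6: outside
  7: ok
witness against invariant: b·b·tau → 6

Answer: INVARIANT VIOLATED at state 6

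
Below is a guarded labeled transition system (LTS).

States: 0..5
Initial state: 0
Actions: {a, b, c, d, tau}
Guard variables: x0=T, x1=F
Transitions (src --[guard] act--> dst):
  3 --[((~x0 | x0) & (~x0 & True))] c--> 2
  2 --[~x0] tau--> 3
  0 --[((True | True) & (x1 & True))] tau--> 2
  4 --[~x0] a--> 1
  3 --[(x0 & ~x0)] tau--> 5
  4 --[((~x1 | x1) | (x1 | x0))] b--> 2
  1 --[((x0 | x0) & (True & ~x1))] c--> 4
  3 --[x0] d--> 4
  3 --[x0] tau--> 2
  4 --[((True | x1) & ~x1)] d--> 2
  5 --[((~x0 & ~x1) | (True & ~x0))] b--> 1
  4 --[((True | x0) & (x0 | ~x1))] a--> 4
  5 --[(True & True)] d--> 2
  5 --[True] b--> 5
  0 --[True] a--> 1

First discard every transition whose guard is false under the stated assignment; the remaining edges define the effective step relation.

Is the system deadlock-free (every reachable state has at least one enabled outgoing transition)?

Answer: DEADLOCK at state 2

Analysis:
R = {0,1,2,4}
  0: a→1  [deg 1]
  1: c→4  [deg 1]
  2: ∅  [no exit]
  4: a→4  b→2  d→2  [deg 3]
witness 2: a·c·b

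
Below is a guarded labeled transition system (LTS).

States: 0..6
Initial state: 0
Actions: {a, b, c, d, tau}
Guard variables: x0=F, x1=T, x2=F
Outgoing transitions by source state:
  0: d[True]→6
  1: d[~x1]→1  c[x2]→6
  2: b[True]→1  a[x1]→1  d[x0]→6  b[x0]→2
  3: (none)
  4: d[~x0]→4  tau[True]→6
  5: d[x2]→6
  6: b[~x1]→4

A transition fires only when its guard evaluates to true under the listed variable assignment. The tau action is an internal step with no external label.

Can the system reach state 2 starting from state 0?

Answer: UNREACHABLE

Working:
After dropping false guards: 5 live edges.
depth 0: {0}
depth 1: {6}  total {0,6}
Reachable = {0,6}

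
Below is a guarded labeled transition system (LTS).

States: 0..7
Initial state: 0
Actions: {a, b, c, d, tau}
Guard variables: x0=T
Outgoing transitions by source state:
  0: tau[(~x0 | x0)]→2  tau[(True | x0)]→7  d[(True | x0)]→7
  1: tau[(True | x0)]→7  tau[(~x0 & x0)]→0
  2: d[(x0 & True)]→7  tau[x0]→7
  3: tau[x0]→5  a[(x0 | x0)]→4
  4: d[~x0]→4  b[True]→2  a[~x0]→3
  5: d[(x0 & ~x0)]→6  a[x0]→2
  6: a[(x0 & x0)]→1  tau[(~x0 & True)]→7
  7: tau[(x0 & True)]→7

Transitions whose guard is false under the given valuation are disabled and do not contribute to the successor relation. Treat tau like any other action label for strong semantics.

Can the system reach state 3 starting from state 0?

After dropping false guards: 12 live edges.
L0 = {0}
L1 = {2,7}  cumulative {0,2,7}
Reachable = {0,2,7}

Answer: UNREACHABLE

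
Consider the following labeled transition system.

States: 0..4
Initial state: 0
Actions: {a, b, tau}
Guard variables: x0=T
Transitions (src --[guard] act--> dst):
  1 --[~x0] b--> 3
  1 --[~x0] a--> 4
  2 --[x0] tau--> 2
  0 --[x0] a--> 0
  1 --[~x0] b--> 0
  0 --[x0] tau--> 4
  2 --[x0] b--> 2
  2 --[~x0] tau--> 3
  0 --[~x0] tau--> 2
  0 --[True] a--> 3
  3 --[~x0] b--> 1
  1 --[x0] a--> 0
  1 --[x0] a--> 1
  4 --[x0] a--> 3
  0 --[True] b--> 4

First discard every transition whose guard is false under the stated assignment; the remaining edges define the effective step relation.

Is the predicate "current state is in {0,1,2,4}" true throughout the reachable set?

Inv-set: {0,1,2,4}
Reach set: {0,3,4}
  0: ✓
  3: outside
  4: ✓
counterexample path to 3: a

Answer: INVARIANT VIOLATED at state 3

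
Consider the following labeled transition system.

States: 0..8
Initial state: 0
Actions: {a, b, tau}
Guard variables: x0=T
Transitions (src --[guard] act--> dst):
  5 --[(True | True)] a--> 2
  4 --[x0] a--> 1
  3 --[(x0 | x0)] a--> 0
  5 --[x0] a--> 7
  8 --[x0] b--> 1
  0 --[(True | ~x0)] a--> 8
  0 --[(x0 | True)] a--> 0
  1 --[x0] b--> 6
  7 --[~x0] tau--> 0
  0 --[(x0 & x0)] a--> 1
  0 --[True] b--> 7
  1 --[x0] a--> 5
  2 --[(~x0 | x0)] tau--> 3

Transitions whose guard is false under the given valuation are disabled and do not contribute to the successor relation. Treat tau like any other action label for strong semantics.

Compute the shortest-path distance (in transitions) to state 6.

Answer: 2

Analysis:
BFS to 6:
  L0 = {0}
  L1 = {1,7,8}
  L2 = {5,6}
6 enters at depth 2; path a·b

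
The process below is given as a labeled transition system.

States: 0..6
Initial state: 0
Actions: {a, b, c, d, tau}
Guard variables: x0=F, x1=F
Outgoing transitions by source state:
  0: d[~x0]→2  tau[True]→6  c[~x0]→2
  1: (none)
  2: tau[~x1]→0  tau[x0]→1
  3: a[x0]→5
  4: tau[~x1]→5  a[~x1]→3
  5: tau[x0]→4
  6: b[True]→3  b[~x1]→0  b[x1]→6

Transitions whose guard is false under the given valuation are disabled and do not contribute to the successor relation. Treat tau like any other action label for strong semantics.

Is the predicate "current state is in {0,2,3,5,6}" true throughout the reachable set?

Safe = {0,2,3,5,6}
Reach set: {0,2,3,6}
  0: ok
  2: ok
  3: ok
  6: ok

Answer: INVARIANT HOLDS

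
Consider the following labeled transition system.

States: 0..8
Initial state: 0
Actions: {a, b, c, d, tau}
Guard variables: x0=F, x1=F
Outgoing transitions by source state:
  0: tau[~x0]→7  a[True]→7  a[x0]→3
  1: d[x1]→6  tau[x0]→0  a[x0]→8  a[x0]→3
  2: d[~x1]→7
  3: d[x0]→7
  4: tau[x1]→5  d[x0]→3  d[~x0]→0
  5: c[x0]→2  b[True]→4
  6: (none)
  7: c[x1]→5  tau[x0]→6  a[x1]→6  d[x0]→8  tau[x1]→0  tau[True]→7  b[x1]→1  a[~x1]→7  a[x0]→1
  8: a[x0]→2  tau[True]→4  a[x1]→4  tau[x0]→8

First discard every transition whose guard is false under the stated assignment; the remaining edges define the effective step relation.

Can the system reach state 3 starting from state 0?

Answer: UNREACHABLE

Trace:
Guard filter leaves 8 enabled edge(s).
L0 = {0}
L1 = {7}  cumulative {0,7}
R = {0,7}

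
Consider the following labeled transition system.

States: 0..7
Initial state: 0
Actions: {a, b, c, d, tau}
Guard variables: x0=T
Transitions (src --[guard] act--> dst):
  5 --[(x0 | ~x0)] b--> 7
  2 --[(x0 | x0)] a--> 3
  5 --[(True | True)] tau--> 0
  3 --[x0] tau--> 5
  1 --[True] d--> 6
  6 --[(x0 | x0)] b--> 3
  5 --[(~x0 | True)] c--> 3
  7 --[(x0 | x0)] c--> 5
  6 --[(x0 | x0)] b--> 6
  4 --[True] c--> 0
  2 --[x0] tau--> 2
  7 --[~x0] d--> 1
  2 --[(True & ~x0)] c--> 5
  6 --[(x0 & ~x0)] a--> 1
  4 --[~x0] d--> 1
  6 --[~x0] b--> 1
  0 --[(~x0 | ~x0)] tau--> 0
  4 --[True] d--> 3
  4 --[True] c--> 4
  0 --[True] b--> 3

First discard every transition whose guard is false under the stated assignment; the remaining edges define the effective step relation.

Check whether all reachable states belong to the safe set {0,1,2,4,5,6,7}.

Allowed set {0,1,2,4,5,6,7}
Reach set: {0,3,5,7}
  0: ✓
  3: outside
  5: ✓
  7: ✓
counterexample path to 3: b

Answer: INVARIANT VIOLATED at state 3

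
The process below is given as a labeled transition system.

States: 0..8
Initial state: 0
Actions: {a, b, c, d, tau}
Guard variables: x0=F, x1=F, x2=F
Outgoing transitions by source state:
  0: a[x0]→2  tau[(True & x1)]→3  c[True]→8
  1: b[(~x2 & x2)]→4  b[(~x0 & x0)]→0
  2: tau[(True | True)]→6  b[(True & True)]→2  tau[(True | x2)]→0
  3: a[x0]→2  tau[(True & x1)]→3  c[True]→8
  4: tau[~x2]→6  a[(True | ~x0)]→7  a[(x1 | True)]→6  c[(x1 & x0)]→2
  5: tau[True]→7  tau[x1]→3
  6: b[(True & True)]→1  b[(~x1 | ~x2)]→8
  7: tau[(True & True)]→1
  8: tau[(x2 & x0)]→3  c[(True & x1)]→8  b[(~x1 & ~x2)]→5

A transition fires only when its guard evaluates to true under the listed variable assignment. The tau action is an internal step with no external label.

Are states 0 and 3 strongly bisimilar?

Answer: BISIMILAR

Analysis:
Refine partition for ~:
  π0 = {{0,1,2,3,4,5,6,7,8}}
  π1 = {{0,3},{1},{2},{4},{5,7},{6,8}}
  π2 = {{0,3},{1},{2},{4},{5},{6},{7},{8}}
8 equivalence class(es) (converged in 3)
[0]={0,3}  [3]={0,3}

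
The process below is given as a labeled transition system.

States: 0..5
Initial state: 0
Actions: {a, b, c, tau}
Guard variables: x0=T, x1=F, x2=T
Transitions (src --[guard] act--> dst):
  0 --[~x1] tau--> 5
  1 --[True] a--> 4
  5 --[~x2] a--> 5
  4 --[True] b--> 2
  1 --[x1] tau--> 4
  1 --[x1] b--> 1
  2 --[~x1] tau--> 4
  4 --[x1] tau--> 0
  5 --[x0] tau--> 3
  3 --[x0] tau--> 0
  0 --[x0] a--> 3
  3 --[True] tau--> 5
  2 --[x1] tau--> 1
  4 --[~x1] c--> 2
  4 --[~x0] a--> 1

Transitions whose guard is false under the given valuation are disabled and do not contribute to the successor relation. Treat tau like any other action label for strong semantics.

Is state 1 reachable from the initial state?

9 transition(s) survive guard evaluation.
Layer 0: {0}
Layer 1: {3,5}  now seen {0,3,5}
R = {0,3,5}

Answer: UNREACHABLE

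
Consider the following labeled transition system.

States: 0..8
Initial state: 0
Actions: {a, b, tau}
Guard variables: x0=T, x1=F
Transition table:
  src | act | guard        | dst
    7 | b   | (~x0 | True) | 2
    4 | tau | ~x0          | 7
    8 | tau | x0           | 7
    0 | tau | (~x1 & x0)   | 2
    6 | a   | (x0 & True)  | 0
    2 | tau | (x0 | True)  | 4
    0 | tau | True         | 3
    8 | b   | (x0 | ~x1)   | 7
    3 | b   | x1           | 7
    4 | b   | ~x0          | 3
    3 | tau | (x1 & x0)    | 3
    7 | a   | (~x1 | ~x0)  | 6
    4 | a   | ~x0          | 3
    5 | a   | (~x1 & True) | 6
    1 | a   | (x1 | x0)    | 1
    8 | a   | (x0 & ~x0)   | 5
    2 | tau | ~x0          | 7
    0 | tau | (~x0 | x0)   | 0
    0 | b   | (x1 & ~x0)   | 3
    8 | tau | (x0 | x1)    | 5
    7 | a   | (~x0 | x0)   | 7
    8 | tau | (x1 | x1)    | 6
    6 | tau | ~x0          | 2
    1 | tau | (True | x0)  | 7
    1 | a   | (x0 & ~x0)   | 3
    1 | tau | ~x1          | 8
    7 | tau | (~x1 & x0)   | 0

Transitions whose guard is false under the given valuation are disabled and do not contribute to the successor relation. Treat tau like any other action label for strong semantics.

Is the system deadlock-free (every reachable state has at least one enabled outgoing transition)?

Reach set: {0,2,3,4}
  0: tau→0  tau→2  tau→3  [3 exit(s)]
  2: tau→4  [1 exit(s)]
  3: ∅  [no exit]
  4: ∅  [no exit]
trace reaching 3: tau

Answer: DEADLOCK at state 3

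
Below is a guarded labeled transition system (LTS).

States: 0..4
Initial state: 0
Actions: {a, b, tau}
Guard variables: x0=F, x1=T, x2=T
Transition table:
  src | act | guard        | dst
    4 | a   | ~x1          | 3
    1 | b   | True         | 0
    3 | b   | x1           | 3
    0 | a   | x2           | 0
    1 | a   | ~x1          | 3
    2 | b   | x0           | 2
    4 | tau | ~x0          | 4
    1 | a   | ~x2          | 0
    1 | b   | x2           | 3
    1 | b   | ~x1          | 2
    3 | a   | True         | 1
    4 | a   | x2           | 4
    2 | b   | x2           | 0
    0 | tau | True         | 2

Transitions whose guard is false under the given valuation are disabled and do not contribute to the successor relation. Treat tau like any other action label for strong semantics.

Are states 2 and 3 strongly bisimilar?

Refine partition for ~:
  P[0] = {{0,1,2,3,4}}
  P[1] = {{0,4},{1,2},{3}}
  P[2] = {{0},{1},{2},{3},{4}}
stable after 3 split(s): 5 block(s)
[2]={2}  [3]={3}

Answer: NOT BISIMILAR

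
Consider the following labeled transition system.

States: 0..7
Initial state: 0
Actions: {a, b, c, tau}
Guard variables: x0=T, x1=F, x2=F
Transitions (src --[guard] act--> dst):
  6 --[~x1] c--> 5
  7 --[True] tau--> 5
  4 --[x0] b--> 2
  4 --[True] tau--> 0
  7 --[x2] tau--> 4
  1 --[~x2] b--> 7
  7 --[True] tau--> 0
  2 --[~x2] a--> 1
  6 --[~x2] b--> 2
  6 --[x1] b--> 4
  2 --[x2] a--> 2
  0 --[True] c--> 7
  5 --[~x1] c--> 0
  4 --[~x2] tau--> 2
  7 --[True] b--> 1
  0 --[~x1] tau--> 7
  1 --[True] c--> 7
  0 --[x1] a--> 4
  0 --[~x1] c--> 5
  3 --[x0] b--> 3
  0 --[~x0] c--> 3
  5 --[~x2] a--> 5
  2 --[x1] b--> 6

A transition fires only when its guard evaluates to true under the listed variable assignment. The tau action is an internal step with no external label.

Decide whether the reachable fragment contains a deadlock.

Answer: DEADLOCK-FREE

Analysis:
Reachable = {0,1,5,7}
  0: c→5  c→7  tau→7  [3 out]
  1: b→7  c→7  [2 out]
  5: a→5  c→0  [2 out]
  7: b→1  tau→0  tau→5  [3 out]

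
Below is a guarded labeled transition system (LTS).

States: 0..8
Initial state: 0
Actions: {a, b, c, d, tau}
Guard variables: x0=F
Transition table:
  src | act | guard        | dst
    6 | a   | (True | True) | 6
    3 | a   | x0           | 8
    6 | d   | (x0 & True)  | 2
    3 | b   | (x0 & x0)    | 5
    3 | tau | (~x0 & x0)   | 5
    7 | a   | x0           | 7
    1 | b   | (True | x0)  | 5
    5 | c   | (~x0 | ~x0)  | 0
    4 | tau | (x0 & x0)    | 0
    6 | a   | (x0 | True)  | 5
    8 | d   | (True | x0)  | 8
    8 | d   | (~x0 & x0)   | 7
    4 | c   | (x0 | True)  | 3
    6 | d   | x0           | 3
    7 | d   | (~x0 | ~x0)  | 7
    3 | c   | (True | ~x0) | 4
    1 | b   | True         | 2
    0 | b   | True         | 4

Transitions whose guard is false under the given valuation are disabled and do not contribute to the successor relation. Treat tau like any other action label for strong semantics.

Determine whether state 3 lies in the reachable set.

10 transition(s) survive guard evaluation.
depth 0: {0}
depth 1: {4}  cumulative {0,4}
depth 2: {3}  cumulative {0,3,4}
Reach set: {0,3,4}
trace reaching 3: b·c

Answer: REACHABLE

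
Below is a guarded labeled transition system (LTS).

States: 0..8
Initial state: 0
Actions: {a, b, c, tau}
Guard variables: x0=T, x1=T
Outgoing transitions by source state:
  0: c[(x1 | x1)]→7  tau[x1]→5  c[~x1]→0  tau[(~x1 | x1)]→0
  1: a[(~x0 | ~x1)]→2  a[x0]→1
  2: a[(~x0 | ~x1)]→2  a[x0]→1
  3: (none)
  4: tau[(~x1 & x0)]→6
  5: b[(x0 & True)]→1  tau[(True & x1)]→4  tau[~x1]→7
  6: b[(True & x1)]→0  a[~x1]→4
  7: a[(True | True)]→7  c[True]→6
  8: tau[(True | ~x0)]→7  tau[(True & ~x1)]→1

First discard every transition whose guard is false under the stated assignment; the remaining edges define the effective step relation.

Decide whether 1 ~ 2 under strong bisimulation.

Compute ~ classes (split until stable):
  π0 = {{0,1,2,3,4,5,6,7,8}}
  π1 = {{0},{1,2},{3,4},{5},{6},{7},{8}}
Fixed point at round 2; 7 class(es).
[1]={1,2}  [2]={1,2}

Answer: BISIMILAR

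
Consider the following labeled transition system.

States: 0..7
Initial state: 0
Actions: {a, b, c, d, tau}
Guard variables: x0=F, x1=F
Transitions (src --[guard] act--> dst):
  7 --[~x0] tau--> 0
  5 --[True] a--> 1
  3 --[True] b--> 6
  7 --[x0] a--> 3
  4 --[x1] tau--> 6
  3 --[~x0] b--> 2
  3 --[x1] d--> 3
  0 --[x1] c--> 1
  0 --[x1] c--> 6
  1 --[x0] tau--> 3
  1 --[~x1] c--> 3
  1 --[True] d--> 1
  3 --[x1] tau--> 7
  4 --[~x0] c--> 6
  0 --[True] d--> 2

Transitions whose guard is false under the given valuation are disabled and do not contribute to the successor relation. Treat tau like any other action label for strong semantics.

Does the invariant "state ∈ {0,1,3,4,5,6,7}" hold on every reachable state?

Answer: INVARIANT VIOLATED at state 2

Working:
Allowed set {0,1,3,4,5,6,7}
Reach set: {0,2}
  0: safe
  2: VIOLATES
witness against invariant: d → 2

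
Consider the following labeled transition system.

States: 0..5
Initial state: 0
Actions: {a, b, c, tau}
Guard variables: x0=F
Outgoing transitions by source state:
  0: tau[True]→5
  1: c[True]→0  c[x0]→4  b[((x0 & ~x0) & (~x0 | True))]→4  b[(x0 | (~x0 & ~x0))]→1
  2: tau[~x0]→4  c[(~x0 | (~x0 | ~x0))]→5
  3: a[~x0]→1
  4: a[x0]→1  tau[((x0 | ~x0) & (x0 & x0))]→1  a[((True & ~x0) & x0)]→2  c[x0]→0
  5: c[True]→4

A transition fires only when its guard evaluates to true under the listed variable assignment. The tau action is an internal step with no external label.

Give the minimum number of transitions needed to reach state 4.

BFS to 4:
  Layer 0: {0}
  Layer 1: {5}
  Layer 2: {4}
depth(4)=2, e.g. tau·c

Answer: 2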